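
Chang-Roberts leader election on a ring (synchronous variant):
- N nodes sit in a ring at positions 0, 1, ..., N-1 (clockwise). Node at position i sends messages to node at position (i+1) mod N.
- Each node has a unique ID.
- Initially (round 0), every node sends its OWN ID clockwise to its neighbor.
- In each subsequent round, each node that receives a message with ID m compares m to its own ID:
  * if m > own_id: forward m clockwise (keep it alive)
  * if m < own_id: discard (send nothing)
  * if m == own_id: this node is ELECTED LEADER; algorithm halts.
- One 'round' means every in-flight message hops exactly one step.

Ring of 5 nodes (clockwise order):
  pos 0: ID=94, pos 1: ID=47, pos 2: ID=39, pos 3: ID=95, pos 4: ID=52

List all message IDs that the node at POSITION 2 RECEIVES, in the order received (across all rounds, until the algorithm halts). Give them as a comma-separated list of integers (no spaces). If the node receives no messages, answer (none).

Round 1: pos1(id47) recv 94: fwd; pos2(id39) recv 47: fwd; pos3(id95) recv 39: drop; pos4(id52) recv 95: fwd; pos0(id94) recv 52: drop
Round 2: pos2(id39) recv 94: fwd; pos3(id95) recv 47: drop; pos0(id94) recv 95: fwd
Round 3: pos3(id95) recv 94: drop; pos1(id47) recv 95: fwd
Round 4: pos2(id39) recv 95: fwd
Round 5: pos3(id95) recv 95: ELECTED

Answer: 47,94,95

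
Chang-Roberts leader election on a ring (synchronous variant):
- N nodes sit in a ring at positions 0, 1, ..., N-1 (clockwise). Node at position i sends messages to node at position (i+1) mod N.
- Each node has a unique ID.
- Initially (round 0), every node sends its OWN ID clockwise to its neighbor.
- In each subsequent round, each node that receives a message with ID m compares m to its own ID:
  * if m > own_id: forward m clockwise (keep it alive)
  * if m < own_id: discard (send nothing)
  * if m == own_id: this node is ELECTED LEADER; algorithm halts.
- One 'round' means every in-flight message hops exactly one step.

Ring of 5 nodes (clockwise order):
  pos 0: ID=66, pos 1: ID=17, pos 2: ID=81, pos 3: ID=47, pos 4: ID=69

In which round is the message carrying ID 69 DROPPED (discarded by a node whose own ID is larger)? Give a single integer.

Round 1: pos1(id17) recv 66: fwd; pos2(id81) recv 17: drop; pos3(id47) recv 81: fwd; pos4(id69) recv 47: drop; pos0(id66) recv 69: fwd
Round 2: pos2(id81) recv 66: drop; pos4(id69) recv 81: fwd; pos1(id17) recv 69: fwd
Round 3: pos0(id66) recv 81: fwd; pos2(id81) recv 69: drop
Round 4: pos1(id17) recv 81: fwd
Round 5: pos2(id81) recv 81: ELECTED
Message ID 69 originates at pos 4; dropped at pos 2 in round 3

Answer: 3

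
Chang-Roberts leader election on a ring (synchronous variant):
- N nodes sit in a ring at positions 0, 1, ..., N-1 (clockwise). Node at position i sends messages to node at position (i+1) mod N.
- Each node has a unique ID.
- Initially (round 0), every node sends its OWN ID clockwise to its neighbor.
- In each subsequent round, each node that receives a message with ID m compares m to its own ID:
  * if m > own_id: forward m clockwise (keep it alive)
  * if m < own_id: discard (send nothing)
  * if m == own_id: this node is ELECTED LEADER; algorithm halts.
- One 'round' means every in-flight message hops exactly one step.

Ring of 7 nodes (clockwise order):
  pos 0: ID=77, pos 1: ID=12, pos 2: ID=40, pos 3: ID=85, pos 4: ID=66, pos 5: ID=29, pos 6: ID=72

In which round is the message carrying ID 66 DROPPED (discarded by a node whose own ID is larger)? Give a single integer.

Round 1: pos1(id12) recv 77: fwd; pos2(id40) recv 12: drop; pos3(id85) recv 40: drop; pos4(id66) recv 85: fwd; pos5(id29) recv 66: fwd; pos6(id72) recv 29: drop; pos0(id77) recv 72: drop
Round 2: pos2(id40) recv 77: fwd; pos5(id29) recv 85: fwd; pos6(id72) recv 66: drop
Round 3: pos3(id85) recv 77: drop; pos6(id72) recv 85: fwd
Round 4: pos0(id77) recv 85: fwd
Round 5: pos1(id12) recv 85: fwd
Round 6: pos2(id40) recv 85: fwd
Round 7: pos3(id85) recv 85: ELECTED
Message ID 66 originates at pos 4; dropped at pos 6 in round 2

Answer: 2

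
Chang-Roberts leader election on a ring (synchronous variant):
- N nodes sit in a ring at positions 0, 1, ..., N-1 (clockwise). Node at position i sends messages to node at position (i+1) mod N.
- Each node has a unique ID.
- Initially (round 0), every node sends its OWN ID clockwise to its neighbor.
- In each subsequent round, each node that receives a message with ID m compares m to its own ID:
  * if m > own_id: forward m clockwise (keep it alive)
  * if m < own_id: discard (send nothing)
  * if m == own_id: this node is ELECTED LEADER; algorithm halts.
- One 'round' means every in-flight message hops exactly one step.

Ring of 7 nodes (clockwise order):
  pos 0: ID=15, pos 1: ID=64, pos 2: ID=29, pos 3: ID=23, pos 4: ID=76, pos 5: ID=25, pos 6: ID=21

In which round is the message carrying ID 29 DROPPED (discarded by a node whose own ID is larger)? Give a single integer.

Answer: 2

Derivation:
Round 1: pos1(id64) recv 15: drop; pos2(id29) recv 64: fwd; pos3(id23) recv 29: fwd; pos4(id76) recv 23: drop; pos5(id25) recv 76: fwd; pos6(id21) recv 25: fwd; pos0(id15) recv 21: fwd
Round 2: pos3(id23) recv 64: fwd; pos4(id76) recv 29: drop; pos6(id21) recv 76: fwd; pos0(id15) recv 25: fwd; pos1(id64) recv 21: drop
Round 3: pos4(id76) recv 64: drop; pos0(id15) recv 76: fwd; pos1(id64) recv 25: drop
Round 4: pos1(id64) recv 76: fwd
Round 5: pos2(id29) recv 76: fwd
Round 6: pos3(id23) recv 76: fwd
Round 7: pos4(id76) recv 76: ELECTED
Message ID 29 originates at pos 2; dropped at pos 4 in round 2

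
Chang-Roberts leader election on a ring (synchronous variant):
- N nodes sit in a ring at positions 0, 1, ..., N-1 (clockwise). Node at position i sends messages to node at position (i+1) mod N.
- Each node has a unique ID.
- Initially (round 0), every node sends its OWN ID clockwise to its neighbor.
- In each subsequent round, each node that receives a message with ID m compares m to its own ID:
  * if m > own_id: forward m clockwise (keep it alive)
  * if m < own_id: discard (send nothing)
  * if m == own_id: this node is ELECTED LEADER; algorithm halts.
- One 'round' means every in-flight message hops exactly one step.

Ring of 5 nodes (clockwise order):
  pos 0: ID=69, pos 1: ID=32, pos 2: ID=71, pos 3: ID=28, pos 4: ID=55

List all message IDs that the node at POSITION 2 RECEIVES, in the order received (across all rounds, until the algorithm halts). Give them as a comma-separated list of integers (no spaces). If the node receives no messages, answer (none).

Answer: 32,69,71

Derivation:
Round 1: pos1(id32) recv 69: fwd; pos2(id71) recv 32: drop; pos3(id28) recv 71: fwd; pos4(id55) recv 28: drop; pos0(id69) recv 55: drop
Round 2: pos2(id71) recv 69: drop; pos4(id55) recv 71: fwd
Round 3: pos0(id69) recv 71: fwd
Round 4: pos1(id32) recv 71: fwd
Round 5: pos2(id71) recv 71: ELECTED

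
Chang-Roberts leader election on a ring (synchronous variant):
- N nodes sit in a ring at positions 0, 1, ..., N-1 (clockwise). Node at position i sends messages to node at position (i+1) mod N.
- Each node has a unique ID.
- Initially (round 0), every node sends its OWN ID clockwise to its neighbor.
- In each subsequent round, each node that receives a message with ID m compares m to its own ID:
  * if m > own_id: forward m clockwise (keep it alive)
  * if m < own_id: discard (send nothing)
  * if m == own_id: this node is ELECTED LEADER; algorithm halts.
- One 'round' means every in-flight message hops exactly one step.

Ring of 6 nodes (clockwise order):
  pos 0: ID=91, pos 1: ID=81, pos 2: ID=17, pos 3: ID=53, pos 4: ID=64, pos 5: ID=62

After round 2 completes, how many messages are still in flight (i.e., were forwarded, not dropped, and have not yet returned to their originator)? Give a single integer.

Round 1: pos1(id81) recv 91: fwd; pos2(id17) recv 81: fwd; pos3(id53) recv 17: drop; pos4(id64) recv 53: drop; pos5(id62) recv 64: fwd; pos0(id91) recv 62: drop
Round 2: pos2(id17) recv 91: fwd; pos3(id53) recv 81: fwd; pos0(id91) recv 64: drop
After round 2: 2 messages still in flight

Answer: 2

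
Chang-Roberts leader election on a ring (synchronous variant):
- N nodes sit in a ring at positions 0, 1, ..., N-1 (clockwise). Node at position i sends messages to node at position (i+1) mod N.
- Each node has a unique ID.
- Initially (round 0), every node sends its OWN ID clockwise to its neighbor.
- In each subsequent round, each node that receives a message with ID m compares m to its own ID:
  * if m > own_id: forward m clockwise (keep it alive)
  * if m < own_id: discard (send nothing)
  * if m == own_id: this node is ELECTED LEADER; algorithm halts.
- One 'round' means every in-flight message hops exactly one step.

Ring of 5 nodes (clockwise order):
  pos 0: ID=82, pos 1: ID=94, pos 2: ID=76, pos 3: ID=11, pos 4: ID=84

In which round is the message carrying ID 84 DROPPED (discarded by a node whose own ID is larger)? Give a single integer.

Round 1: pos1(id94) recv 82: drop; pos2(id76) recv 94: fwd; pos3(id11) recv 76: fwd; pos4(id84) recv 11: drop; pos0(id82) recv 84: fwd
Round 2: pos3(id11) recv 94: fwd; pos4(id84) recv 76: drop; pos1(id94) recv 84: drop
Round 3: pos4(id84) recv 94: fwd
Round 4: pos0(id82) recv 94: fwd
Round 5: pos1(id94) recv 94: ELECTED
Message ID 84 originates at pos 4; dropped at pos 1 in round 2

Answer: 2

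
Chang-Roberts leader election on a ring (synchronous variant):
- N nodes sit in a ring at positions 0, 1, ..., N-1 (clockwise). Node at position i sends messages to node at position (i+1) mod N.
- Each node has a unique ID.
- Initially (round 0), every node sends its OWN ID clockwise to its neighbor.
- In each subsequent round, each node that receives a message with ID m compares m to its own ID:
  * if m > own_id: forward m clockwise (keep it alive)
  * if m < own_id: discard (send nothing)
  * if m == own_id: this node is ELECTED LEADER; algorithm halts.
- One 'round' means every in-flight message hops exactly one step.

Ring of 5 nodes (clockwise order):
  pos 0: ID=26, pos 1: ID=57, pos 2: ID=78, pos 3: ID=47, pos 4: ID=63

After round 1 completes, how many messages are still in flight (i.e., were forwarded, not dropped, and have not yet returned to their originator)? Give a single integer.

Answer: 2

Derivation:
Round 1: pos1(id57) recv 26: drop; pos2(id78) recv 57: drop; pos3(id47) recv 78: fwd; pos4(id63) recv 47: drop; pos0(id26) recv 63: fwd
After round 1: 2 messages still in flight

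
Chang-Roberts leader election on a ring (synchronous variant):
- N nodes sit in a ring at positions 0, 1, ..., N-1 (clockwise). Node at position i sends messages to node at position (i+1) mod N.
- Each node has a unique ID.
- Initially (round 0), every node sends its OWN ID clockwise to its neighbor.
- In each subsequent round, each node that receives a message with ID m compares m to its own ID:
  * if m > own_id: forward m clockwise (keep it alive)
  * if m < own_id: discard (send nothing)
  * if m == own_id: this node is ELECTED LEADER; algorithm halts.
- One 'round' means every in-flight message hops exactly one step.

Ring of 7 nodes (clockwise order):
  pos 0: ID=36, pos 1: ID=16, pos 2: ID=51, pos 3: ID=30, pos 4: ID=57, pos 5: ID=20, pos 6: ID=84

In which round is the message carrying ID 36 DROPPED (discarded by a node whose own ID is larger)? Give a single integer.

Answer: 2

Derivation:
Round 1: pos1(id16) recv 36: fwd; pos2(id51) recv 16: drop; pos3(id30) recv 51: fwd; pos4(id57) recv 30: drop; pos5(id20) recv 57: fwd; pos6(id84) recv 20: drop; pos0(id36) recv 84: fwd
Round 2: pos2(id51) recv 36: drop; pos4(id57) recv 51: drop; pos6(id84) recv 57: drop; pos1(id16) recv 84: fwd
Round 3: pos2(id51) recv 84: fwd
Round 4: pos3(id30) recv 84: fwd
Round 5: pos4(id57) recv 84: fwd
Round 6: pos5(id20) recv 84: fwd
Round 7: pos6(id84) recv 84: ELECTED
Message ID 36 originates at pos 0; dropped at pos 2 in round 2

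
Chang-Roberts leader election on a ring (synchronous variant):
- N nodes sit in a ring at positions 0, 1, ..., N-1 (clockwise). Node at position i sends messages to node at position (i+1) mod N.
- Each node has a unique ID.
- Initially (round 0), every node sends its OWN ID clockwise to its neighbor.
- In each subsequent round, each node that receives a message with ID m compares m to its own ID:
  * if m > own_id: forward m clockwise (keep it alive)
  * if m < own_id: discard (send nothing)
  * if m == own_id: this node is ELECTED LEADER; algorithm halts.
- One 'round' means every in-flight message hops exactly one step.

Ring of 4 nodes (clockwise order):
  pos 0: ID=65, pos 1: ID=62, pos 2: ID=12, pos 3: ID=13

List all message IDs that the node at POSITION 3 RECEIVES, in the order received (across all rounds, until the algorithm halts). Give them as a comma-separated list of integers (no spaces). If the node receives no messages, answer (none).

Round 1: pos1(id62) recv 65: fwd; pos2(id12) recv 62: fwd; pos3(id13) recv 12: drop; pos0(id65) recv 13: drop
Round 2: pos2(id12) recv 65: fwd; pos3(id13) recv 62: fwd
Round 3: pos3(id13) recv 65: fwd; pos0(id65) recv 62: drop
Round 4: pos0(id65) recv 65: ELECTED

Answer: 12,62,65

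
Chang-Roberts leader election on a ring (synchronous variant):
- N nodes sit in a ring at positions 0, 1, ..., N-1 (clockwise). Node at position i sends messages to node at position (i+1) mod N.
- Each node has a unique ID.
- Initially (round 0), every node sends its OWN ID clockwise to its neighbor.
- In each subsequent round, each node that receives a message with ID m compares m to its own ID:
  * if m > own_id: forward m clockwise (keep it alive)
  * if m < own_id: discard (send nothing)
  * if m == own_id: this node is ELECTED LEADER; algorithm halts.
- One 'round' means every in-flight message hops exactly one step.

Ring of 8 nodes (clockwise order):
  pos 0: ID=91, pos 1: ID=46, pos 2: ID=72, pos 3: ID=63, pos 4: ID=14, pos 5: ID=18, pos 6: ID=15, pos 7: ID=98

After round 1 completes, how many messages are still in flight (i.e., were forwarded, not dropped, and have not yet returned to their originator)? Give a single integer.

Answer: 5

Derivation:
Round 1: pos1(id46) recv 91: fwd; pos2(id72) recv 46: drop; pos3(id63) recv 72: fwd; pos4(id14) recv 63: fwd; pos5(id18) recv 14: drop; pos6(id15) recv 18: fwd; pos7(id98) recv 15: drop; pos0(id91) recv 98: fwd
After round 1: 5 messages still in flight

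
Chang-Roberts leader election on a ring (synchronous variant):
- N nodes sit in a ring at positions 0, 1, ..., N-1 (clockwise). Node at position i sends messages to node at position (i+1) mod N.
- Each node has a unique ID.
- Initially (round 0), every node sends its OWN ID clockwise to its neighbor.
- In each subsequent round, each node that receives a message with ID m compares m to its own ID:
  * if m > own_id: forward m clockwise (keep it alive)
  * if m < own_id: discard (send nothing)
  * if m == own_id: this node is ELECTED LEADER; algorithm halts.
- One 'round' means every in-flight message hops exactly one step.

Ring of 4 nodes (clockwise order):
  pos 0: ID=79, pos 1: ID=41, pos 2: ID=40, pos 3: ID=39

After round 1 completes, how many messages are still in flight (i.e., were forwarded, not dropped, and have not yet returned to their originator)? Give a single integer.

Answer: 3

Derivation:
Round 1: pos1(id41) recv 79: fwd; pos2(id40) recv 41: fwd; pos3(id39) recv 40: fwd; pos0(id79) recv 39: drop
After round 1: 3 messages still in flight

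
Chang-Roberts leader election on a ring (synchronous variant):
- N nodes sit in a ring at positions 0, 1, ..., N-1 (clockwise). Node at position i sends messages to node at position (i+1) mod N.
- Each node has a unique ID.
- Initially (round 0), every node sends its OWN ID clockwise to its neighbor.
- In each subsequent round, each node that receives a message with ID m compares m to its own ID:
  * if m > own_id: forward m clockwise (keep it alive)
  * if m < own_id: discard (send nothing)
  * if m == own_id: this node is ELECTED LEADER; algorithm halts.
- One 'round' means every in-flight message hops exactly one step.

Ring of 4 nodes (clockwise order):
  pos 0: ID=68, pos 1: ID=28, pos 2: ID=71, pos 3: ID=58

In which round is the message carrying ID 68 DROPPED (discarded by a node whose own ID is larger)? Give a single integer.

Answer: 2

Derivation:
Round 1: pos1(id28) recv 68: fwd; pos2(id71) recv 28: drop; pos3(id58) recv 71: fwd; pos0(id68) recv 58: drop
Round 2: pos2(id71) recv 68: drop; pos0(id68) recv 71: fwd
Round 3: pos1(id28) recv 71: fwd
Round 4: pos2(id71) recv 71: ELECTED
Message ID 68 originates at pos 0; dropped at pos 2 in round 2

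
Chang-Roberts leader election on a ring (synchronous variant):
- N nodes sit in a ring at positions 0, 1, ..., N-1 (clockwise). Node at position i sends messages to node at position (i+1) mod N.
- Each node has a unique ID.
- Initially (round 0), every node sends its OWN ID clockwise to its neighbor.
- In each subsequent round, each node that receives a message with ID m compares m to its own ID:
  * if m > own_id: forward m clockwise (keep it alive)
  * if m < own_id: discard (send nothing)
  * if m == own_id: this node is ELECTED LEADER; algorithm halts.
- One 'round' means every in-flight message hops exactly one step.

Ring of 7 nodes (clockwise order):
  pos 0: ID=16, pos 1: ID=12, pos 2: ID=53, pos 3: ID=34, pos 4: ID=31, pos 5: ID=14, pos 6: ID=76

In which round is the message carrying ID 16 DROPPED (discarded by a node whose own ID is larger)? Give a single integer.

Answer: 2

Derivation:
Round 1: pos1(id12) recv 16: fwd; pos2(id53) recv 12: drop; pos3(id34) recv 53: fwd; pos4(id31) recv 34: fwd; pos5(id14) recv 31: fwd; pos6(id76) recv 14: drop; pos0(id16) recv 76: fwd
Round 2: pos2(id53) recv 16: drop; pos4(id31) recv 53: fwd; pos5(id14) recv 34: fwd; pos6(id76) recv 31: drop; pos1(id12) recv 76: fwd
Round 3: pos5(id14) recv 53: fwd; pos6(id76) recv 34: drop; pos2(id53) recv 76: fwd
Round 4: pos6(id76) recv 53: drop; pos3(id34) recv 76: fwd
Round 5: pos4(id31) recv 76: fwd
Round 6: pos5(id14) recv 76: fwd
Round 7: pos6(id76) recv 76: ELECTED
Message ID 16 originates at pos 0; dropped at pos 2 in round 2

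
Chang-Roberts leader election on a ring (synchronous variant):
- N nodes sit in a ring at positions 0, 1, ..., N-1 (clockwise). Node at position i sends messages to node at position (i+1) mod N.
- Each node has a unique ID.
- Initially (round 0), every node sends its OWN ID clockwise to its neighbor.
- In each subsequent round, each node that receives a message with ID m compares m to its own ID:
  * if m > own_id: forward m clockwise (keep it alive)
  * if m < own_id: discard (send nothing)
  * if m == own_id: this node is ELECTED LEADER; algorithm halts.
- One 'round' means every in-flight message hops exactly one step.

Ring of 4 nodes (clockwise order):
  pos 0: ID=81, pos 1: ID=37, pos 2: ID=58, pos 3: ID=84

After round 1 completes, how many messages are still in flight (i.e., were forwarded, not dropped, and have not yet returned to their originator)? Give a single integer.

Answer: 2

Derivation:
Round 1: pos1(id37) recv 81: fwd; pos2(id58) recv 37: drop; pos3(id84) recv 58: drop; pos0(id81) recv 84: fwd
After round 1: 2 messages still in flight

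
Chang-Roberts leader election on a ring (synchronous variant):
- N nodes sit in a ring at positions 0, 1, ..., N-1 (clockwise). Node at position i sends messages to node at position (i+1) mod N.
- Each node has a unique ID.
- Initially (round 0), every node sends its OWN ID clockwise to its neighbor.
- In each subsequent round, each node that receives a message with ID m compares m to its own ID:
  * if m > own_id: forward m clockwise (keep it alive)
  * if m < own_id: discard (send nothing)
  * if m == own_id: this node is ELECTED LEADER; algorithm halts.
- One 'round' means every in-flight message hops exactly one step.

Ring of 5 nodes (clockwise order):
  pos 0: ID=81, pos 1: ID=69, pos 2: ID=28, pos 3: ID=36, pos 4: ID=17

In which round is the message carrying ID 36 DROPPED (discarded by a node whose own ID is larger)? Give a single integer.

Answer: 2

Derivation:
Round 1: pos1(id69) recv 81: fwd; pos2(id28) recv 69: fwd; pos3(id36) recv 28: drop; pos4(id17) recv 36: fwd; pos0(id81) recv 17: drop
Round 2: pos2(id28) recv 81: fwd; pos3(id36) recv 69: fwd; pos0(id81) recv 36: drop
Round 3: pos3(id36) recv 81: fwd; pos4(id17) recv 69: fwd
Round 4: pos4(id17) recv 81: fwd; pos0(id81) recv 69: drop
Round 5: pos0(id81) recv 81: ELECTED
Message ID 36 originates at pos 3; dropped at pos 0 in round 2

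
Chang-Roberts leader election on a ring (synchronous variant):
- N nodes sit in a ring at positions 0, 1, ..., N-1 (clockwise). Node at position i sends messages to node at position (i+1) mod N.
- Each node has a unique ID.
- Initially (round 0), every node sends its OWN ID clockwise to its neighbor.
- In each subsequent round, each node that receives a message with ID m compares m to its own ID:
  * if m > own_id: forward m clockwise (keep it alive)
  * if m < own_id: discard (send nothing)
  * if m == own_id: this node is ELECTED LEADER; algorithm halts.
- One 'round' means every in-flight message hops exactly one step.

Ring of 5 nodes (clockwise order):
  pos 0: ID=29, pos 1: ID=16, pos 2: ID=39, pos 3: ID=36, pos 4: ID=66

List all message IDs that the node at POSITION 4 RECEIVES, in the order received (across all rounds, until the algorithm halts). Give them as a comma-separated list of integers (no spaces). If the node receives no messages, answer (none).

Round 1: pos1(id16) recv 29: fwd; pos2(id39) recv 16: drop; pos3(id36) recv 39: fwd; pos4(id66) recv 36: drop; pos0(id29) recv 66: fwd
Round 2: pos2(id39) recv 29: drop; pos4(id66) recv 39: drop; pos1(id16) recv 66: fwd
Round 3: pos2(id39) recv 66: fwd
Round 4: pos3(id36) recv 66: fwd
Round 5: pos4(id66) recv 66: ELECTED

Answer: 36,39,66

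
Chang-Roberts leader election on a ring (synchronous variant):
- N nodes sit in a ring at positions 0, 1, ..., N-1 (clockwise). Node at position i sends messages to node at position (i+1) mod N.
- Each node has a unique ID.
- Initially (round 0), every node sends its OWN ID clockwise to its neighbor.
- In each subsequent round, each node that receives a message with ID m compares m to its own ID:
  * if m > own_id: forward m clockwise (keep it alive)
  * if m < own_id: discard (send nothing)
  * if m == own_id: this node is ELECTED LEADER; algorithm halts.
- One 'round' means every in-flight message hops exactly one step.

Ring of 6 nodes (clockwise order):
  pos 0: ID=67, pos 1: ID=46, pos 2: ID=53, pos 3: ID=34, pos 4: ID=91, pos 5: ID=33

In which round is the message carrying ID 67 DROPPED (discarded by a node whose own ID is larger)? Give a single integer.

Answer: 4

Derivation:
Round 1: pos1(id46) recv 67: fwd; pos2(id53) recv 46: drop; pos3(id34) recv 53: fwd; pos4(id91) recv 34: drop; pos5(id33) recv 91: fwd; pos0(id67) recv 33: drop
Round 2: pos2(id53) recv 67: fwd; pos4(id91) recv 53: drop; pos0(id67) recv 91: fwd
Round 3: pos3(id34) recv 67: fwd; pos1(id46) recv 91: fwd
Round 4: pos4(id91) recv 67: drop; pos2(id53) recv 91: fwd
Round 5: pos3(id34) recv 91: fwd
Round 6: pos4(id91) recv 91: ELECTED
Message ID 67 originates at pos 0; dropped at pos 4 in round 4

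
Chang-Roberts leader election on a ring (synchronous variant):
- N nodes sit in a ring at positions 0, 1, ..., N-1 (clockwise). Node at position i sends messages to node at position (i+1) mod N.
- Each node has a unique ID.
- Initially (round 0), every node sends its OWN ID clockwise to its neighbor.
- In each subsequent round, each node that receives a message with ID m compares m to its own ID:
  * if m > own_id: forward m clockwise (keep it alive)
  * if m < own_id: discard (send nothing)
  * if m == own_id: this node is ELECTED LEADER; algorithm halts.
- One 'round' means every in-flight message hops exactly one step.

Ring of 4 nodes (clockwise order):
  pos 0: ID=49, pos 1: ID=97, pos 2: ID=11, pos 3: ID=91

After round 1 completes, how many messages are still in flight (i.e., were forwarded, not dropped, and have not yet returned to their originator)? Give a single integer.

Answer: 2

Derivation:
Round 1: pos1(id97) recv 49: drop; pos2(id11) recv 97: fwd; pos3(id91) recv 11: drop; pos0(id49) recv 91: fwd
After round 1: 2 messages still in flight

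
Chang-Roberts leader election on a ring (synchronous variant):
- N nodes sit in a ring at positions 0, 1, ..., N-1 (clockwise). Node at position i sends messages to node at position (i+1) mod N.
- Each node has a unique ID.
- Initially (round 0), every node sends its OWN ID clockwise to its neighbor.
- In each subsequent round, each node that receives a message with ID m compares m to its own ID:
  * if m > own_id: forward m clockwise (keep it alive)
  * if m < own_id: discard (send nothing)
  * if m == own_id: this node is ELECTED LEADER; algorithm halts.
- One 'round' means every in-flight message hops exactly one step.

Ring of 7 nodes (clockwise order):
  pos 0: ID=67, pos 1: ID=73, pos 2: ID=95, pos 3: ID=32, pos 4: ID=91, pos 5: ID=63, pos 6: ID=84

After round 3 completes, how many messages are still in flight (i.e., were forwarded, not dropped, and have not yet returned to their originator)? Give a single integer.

Round 1: pos1(id73) recv 67: drop; pos2(id95) recv 73: drop; pos3(id32) recv 95: fwd; pos4(id91) recv 32: drop; pos5(id63) recv 91: fwd; pos6(id84) recv 63: drop; pos0(id67) recv 84: fwd
Round 2: pos4(id91) recv 95: fwd; pos6(id84) recv 91: fwd; pos1(id73) recv 84: fwd
Round 3: pos5(id63) recv 95: fwd; pos0(id67) recv 91: fwd; pos2(id95) recv 84: drop
After round 3: 2 messages still in flight

Answer: 2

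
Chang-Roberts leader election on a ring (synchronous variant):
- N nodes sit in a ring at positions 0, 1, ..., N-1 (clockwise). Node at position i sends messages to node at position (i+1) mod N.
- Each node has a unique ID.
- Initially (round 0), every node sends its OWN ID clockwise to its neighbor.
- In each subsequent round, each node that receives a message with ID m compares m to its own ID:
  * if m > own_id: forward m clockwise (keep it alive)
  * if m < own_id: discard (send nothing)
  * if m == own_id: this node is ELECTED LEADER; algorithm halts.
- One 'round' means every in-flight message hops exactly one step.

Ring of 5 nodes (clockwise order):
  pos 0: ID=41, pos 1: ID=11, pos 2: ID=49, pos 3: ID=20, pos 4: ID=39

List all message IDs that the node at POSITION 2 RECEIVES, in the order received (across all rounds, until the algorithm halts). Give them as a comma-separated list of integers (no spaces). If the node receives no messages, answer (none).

Round 1: pos1(id11) recv 41: fwd; pos2(id49) recv 11: drop; pos3(id20) recv 49: fwd; pos4(id39) recv 20: drop; pos0(id41) recv 39: drop
Round 2: pos2(id49) recv 41: drop; pos4(id39) recv 49: fwd
Round 3: pos0(id41) recv 49: fwd
Round 4: pos1(id11) recv 49: fwd
Round 5: pos2(id49) recv 49: ELECTED

Answer: 11,41,49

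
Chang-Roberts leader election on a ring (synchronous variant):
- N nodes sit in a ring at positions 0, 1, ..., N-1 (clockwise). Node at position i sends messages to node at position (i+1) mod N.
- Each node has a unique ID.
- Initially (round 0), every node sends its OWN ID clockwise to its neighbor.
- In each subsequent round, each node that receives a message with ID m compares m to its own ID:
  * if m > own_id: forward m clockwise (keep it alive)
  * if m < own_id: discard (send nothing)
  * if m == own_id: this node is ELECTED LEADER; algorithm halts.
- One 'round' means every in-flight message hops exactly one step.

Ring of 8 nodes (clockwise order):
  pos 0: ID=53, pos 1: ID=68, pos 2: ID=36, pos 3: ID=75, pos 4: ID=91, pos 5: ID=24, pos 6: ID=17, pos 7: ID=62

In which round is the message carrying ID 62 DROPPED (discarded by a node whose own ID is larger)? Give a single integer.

Answer: 2

Derivation:
Round 1: pos1(id68) recv 53: drop; pos2(id36) recv 68: fwd; pos3(id75) recv 36: drop; pos4(id91) recv 75: drop; pos5(id24) recv 91: fwd; pos6(id17) recv 24: fwd; pos7(id62) recv 17: drop; pos0(id53) recv 62: fwd
Round 2: pos3(id75) recv 68: drop; pos6(id17) recv 91: fwd; pos7(id62) recv 24: drop; pos1(id68) recv 62: drop
Round 3: pos7(id62) recv 91: fwd
Round 4: pos0(id53) recv 91: fwd
Round 5: pos1(id68) recv 91: fwd
Round 6: pos2(id36) recv 91: fwd
Round 7: pos3(id75) recv 91: fwd
Round 8: pos4(id91) recv 91: ELECTED
Message ID 62 originates at pos 7; dropped at pos 1 in round 2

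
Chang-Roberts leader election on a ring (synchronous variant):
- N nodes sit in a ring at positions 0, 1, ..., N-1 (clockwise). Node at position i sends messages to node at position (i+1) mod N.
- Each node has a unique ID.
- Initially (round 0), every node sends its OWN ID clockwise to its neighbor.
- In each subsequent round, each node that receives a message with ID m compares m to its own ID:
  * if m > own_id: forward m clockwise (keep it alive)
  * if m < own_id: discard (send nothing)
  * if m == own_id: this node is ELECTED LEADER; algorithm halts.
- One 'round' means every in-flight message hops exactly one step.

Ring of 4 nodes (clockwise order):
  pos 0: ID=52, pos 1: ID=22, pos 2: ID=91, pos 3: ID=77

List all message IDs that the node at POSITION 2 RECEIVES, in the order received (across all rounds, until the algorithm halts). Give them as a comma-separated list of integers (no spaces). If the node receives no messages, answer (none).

Answer: 22,52,77,91

Derivation:
Round 1: pos1(id22) recv 52: fwd; pos2(id91) recv 22: drop; pos3(id77) recv 91: fwd; pos0(id52) recv 77: fwd
Round 2: pos2(id91) recv 52: drop; pos0(id52) recv 91: fwd; pos1(id22) recv 77: fwd
Round 3: pos1(id22) recv 91: fwd; pos2(id91) recv 77: drop
Round 4: pos2(id91) recv 91: ELECTED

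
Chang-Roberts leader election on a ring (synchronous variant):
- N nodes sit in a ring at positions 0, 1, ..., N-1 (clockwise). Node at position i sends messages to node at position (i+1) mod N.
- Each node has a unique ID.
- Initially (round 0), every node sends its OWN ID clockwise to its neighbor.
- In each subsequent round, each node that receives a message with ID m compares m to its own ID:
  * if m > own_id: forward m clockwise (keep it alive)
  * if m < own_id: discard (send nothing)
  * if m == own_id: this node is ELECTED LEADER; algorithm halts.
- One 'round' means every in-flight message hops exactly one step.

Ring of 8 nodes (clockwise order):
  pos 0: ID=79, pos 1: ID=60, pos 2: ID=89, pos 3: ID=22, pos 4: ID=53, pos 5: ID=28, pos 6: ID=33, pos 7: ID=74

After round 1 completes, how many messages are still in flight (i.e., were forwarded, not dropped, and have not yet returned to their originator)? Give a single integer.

Round 1: pos1(id60) recv 79: fwd; pos2(id89) recv 60: drop; pos3(id22) recv 89: fwd; pos4(id53) recv 22: drop; pos5(id28) recv 53: fwd; pos6(id33) recv 28: drop; pos7(id74) recv 33: drop; pos0(id79) recv 74: drop
After round 1: 3 messages still in flight

Answer: 3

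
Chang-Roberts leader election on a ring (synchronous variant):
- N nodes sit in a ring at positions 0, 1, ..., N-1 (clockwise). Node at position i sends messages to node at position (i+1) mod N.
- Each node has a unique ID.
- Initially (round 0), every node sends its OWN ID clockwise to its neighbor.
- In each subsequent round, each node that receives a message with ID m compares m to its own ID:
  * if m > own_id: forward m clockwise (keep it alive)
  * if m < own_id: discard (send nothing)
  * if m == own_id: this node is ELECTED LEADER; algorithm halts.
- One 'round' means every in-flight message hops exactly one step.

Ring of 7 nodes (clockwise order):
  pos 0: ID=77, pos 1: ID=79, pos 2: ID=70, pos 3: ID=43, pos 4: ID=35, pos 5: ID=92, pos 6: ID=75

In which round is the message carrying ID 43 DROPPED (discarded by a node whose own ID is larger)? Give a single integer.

Round 1: pos1(id79) recv 77: drop; pos2(id70) recv 79: fwd; pos3(id43) recv 70: fwd; pos4(id35) recv 43: fwd; pos5(id92) recv 35: drop; pos6(id75) recv 92: fwd; pos0(id77) recv 75: drop
Round 2: pos3(id43) recv 79: fwd; pos4(id35) recv 70: fwd; pos5(id92) recv 43: drop; pos0(id77) recv 92: fwd
Round 3: pos4(id35) recv 79: fwd; pos5(id92) recv 70: drop; pos1(id79) recv 92: fwd
Round 4: pos5(id92) recv 79: drop; pos2(id70) recv 92: fwd
Round 5: pos3(id43) recv 92: fwd
Round 6: pos4(id35) recv 92: fwd
Round 7: pos5(id92) recv 92: ELECTED
Message ID 43 originates at pos 3; dropped at pos 5 in round 2

Answer: 2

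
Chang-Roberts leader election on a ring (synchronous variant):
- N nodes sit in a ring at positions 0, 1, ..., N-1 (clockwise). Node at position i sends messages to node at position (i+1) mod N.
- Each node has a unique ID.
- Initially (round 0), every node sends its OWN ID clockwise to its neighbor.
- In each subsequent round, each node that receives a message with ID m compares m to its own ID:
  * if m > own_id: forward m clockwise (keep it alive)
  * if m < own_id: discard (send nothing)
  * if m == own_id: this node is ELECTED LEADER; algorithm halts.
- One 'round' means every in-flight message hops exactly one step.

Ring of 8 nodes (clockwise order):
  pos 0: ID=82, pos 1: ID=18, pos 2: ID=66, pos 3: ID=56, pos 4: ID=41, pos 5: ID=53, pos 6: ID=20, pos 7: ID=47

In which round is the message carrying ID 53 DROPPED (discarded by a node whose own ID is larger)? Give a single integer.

Round 1: pos1(id18) recv 82: fwd; pos2(id66) recv 18: drop; pos3(id56) recv 66: fwd; pos4(id41) recv 56: fwd; pos5(id53) recv 41: drop; pos6(id20) recv 53: fwd; pos7(id47) recv 20: drop; pos0(id82) recv 47: drop
Round 2: pos2(id66) recv 82: fwd; pos4(id41) recv 66: fwd; pos5(id53) recv 56: fwd; pos7(id47) recv 53: fwd
Round 3: pos3(id56) recv 82: fwd; pos5(id53) recv 66: fwd; pos6(id20) recv 56: fwd; pos0(id82) recv 53: drop
Round 4: pos4(id41) recv 82: fwd; pos6(id20) recv 66: fwd; pos7(id47) recv 56: fwd
Round 5: pos5(id53) recv 82: fwd; pos7(id47) recv 66: fwd; pos0(id82) recv 56: drop
Round 6: pos6(id20) recv 82: fwd; pos0(id82) recv 66: drop
Round 7: pos7(id47) recv 82: fwd
Round 8: pos0(id82) recv 82: ELECTED
Message ID 53 originates at pos 5; dropped at pos 0 in round 3

Answer: 3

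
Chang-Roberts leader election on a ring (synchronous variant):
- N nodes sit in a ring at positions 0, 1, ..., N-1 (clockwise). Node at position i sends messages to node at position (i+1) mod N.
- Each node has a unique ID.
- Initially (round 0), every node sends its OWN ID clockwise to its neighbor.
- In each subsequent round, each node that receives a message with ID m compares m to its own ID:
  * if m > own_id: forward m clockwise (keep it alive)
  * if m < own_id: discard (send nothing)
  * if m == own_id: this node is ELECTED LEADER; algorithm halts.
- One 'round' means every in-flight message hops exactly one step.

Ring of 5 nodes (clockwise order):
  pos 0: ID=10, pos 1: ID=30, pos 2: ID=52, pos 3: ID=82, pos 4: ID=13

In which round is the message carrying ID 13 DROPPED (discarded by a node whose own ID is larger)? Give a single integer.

Round 1: pos1(id30) recv 10: drop; pos2(id52) recv 30: drop; pos3(id82) recv 52: drop; pos4(id13) recv 82: fwd; pos0(id10) recv 13: fwd
Round 2: pos0(id10) recv 82: fwd; pos1(id30) recv 13: drop
Round 3: pos1(id30) recv 82: fwd
Round 4: pos2(id52) recv 82: fwd
Round 5: pos3(id82) recv 82: ELECTED
Message ID 13 originates at pos 4; dropped at pos 1 in round 2

Answer: 2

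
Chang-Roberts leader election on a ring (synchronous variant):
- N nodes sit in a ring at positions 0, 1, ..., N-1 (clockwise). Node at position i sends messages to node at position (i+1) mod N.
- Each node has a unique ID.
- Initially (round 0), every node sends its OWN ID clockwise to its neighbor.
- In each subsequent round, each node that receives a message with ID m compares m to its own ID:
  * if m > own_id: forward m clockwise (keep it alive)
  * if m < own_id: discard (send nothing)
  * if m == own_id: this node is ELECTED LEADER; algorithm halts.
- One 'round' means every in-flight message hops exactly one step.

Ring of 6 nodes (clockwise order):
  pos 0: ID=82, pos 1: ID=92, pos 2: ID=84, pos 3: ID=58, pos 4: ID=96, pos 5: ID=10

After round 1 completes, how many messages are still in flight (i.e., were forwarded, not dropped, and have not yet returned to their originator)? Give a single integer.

Answer: 3

Derivation:
Round 1: pos1(id92) recv 82: drop; pos2(id84) recv 92: fwd; pos3(id58) recv 84: fwd; pos4(id96) recv 58: drop; pos5(id10) recv 96: fwd; pos0(id82) recv 10: drop
After round 1: 3 messages still in flight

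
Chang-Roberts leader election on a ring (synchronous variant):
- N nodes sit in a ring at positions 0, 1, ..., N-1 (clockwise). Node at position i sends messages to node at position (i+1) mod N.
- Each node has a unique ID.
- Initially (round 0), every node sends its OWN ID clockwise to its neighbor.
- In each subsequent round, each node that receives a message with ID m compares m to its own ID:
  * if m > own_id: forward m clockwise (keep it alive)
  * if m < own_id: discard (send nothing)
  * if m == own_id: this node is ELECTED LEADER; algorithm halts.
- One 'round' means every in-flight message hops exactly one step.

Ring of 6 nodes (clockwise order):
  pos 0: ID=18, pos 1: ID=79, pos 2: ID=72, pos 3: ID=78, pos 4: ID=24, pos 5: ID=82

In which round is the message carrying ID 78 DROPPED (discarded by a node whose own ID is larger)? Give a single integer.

Round 1: pos1(id79) recv 18: drop; pos2(id72) recv 79: fwd; pos3(id78) recv 72: drop; pos4(id24) recv 78: fwd; pos5(id82) recv 24: drop; pos0(id18) recv 82: fwd
Round 2: pos3(id78) recv 79: fwd; pos5(id82) recv 78: drop; pos1(id79) recv 82: fwd
Round 3: pos4(id24) recv 79: fwd; pos2(id72) recv 82: fwd
Round 4: pos5(id82) recv 79: drop; pos3(id78) recv 82: fwd
Round 5: pos4(id24) recv 82: fwd
Round 6: pos5(id82) recv 82: ELECTED
Message ID 78 originates at pos 3; dropped at pos 5 in round 2

Answer: 2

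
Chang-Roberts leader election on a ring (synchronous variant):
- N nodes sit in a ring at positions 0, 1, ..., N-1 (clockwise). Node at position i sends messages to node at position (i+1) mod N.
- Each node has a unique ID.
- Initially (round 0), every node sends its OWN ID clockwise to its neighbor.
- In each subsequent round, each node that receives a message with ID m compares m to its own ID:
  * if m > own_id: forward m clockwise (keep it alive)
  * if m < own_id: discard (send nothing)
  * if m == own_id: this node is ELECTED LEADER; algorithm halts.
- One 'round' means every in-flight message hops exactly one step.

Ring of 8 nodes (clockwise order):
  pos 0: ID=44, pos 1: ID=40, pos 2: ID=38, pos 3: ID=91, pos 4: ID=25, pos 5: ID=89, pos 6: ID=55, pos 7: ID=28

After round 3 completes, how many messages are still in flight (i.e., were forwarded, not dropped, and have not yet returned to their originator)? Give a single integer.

Round 1: pos1(id40) recv 44: fwd; pos2(id38) recv 40: fwd; pos3(id91) recv 38: drop; pos4(id25) recv 91: fwd; pos5(id89) recv 25: drop; pos6(id55) recv 89: fwd; pos7(id28) recv 55: fwd; pos0(id44) recv 28: drop
Round 2: pos2(id38) recv 44: fwd; pos3(id91) recv 40: drop; pos5(id89) recv 91: fwd; pos7(id28) recv 89: fwd; pos0(id44) recv 55: fwd
Round 3: pos3(id91) recv 44: drop; pos6(id55) recv 91: fwd; pos0(id44) recv 89: fwd; pos1(id40) recv 55: fwd
After round 3: 3 messages still in flight

Answer: 3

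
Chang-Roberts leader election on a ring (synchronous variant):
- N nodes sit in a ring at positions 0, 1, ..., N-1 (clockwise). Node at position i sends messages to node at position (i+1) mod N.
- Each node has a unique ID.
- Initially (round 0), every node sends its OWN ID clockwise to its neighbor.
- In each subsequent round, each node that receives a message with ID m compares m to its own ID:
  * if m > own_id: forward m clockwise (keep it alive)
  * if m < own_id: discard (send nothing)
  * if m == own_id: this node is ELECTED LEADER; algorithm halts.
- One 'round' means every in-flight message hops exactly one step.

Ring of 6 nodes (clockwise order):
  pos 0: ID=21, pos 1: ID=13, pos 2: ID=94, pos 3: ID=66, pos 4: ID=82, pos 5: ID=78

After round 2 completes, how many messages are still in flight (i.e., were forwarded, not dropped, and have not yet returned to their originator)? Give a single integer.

Answer: 3

Derivation:
Round 1: pos1(id13) recv 21: fwd; pos2(id94) recv 13: drop; pos3(id66) recv 94: fwd; pos4(id82) recv 66: drop; pos5(id78) recv 82: fwd; pos0(id21) recv 78: fwd
Round 2: pos2(id94) recv 21: drop; pos4(id82) recv 94: fwd; pos0(id21) recv 82: fwd; pos1(id13) recv 78: fwd
After round 2: 3 messages still in flight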